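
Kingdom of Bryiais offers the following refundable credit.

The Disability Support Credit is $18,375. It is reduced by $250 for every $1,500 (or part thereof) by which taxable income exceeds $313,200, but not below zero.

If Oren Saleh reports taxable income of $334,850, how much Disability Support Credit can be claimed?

Disability Support Credit: income exceeds $313,200 by $21,650, which is 15 full-or-partial $1,500 increments; reduction = 15 × $250 = $3,750, leaving $14,625.

$14,625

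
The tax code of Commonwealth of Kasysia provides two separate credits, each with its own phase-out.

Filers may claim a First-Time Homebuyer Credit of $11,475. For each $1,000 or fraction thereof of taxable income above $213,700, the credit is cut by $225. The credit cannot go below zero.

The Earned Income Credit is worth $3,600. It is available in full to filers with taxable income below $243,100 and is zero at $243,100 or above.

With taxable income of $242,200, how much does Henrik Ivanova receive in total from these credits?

First-Time Homebuyer Credit: income exceeds $213,700 by $28,500, which is 29 full-or-partial $1,000 increments; reduction = 29 × $225 = $6,525, leaving $4,950.
Earned Income Credit: $242,200 is below the $243,100 cutoff, so the full $3,600 applies.
Total: $4,950 + $3,600 = $8,550.

$8,550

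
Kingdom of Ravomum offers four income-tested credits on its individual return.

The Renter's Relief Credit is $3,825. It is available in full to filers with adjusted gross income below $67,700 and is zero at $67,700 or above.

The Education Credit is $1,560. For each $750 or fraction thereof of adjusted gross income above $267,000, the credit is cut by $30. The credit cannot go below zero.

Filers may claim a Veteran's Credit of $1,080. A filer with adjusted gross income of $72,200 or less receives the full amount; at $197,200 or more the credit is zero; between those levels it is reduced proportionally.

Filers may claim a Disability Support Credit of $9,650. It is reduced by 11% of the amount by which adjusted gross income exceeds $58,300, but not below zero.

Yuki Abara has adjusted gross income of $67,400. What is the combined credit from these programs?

$15,114

Renter's Relief Credit: $67,400 is below the $67,700 cutoff, so the full $3,825 applies.
Education Credit: $67,400 is at or below the $267,000 threshold, so the full $1,560 applies.
Veteran's Credit: $67,400 is at or below the $72,200 threshold, so the full $1,080 applies.
Disability Support Credit: 11% of the $9,100 excess over $58,300 is $1,001; credit = $9,650 − $1,001 = $8,649.
Total: $3,825 + $1,560 + $1,080 + $8,649 = $15,114.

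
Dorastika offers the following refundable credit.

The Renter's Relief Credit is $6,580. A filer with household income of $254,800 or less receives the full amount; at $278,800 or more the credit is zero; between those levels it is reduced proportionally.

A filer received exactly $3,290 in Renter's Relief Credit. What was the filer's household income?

$266,800

$3,290 is 3,290/6,580 of the full $6,580, so 3,290/6,580 of the $24,000 range has been used: income = $254,800 + $24,000 × 3,290/6,580 = $266,800.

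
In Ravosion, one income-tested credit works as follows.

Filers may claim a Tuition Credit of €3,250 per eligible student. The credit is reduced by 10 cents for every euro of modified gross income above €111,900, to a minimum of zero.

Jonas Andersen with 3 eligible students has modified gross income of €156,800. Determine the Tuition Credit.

€5,260

Tuition Credit: base = 3 × €3,250 = €9,750. 10% of the €44,900 excess over €111,900 is €4,490; credit = €9,750 − €4,490 = €5,260.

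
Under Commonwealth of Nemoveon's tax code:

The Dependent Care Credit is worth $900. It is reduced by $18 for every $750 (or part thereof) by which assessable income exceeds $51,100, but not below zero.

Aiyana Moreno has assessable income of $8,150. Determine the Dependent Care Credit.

$900

Dependent Care Credit: $8,150 is at or below the $51,100 threshold, so the full $900 applies.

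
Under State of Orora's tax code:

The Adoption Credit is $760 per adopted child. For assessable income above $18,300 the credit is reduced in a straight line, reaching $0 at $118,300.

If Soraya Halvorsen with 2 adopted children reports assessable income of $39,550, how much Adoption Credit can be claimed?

$1,197

Adoption Credit: base = 2 × $760 = $1,520. $39,550 is $21,250 into a $100,000 phase-out range, leaving 78,750/100,000 of the credit: $1,520 × 78,750/100,000 = $1,197.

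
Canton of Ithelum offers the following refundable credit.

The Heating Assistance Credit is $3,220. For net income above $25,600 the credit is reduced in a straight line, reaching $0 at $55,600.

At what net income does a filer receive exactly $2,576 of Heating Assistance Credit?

$2,576 is 2,576/3,220 of the full $3,220, so 644/3,220 of the $30,000 range has been used: income = $25,600 + $30,000 × 644/3,220 = $31,600.

$31,600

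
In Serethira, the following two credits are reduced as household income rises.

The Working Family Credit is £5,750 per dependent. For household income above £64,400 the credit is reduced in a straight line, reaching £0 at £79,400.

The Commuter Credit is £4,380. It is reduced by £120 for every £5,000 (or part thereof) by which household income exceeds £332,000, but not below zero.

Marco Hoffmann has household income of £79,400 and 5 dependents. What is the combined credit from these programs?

Working Family Credit: base = 5 × £5,750 = £28,750. £79,400 is at or above £79,400, so the credit is £0.
Commuter Credit: £79,400 is at or below the £332,000 threshold, so the full £4,380 applies.
Total: £0 + £4,380 = £4,380.

£4,380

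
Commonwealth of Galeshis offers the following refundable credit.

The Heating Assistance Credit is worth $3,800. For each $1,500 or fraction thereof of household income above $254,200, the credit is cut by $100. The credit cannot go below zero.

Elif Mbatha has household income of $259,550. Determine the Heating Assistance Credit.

Heating Assistance Credit: income exceeds $254,200 by $5,350, which is 4 full-or-partial $1,500 increments; reduction = 4 × $100 = $400, leaving $3,400.

$3,400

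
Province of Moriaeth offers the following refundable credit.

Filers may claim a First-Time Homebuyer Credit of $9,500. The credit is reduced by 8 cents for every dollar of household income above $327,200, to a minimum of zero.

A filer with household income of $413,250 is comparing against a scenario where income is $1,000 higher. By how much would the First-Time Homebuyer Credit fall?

$80

At $413,250 — 8% of the $86,050 excess over $327,200 is $6,884; credit = $9,500 − $6,884 = $2,616.
At $414,250 — 8% of the $87,050 excess over $327,200 is $6,964; credit = $9,500 − $6,964 = $2,536.
Lost: $2,616 − $2,536 = $80.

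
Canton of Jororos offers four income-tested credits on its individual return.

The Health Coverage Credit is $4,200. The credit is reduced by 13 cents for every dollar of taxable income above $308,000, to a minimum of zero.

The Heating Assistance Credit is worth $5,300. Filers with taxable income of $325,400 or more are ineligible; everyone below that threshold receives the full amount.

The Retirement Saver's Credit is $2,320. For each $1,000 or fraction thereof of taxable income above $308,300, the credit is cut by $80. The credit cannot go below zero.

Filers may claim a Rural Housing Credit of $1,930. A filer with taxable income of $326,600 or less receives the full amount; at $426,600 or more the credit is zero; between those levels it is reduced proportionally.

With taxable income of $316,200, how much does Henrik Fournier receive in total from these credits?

$12,044

Health Coverage Credit: 13% of the $8,200 excess over $308,000 is $1,066; credit = $4,200 − $1,066 = $3,134.
Heating Assistance Credit: $316,200 is below the $325,400 cutoff, so the full $5,300 applies.
Retirement Saver's Credit: income exceeds $308,300 by $7,900, which is 8 full-or-partial $1,000 increments; reduction = 8 × $80 = $640, leaving $1,680.
Rural Housing Credit: $316,200 is at or below the $326,600 threshold, so the full $1,930 applies.
Total: $3,134 + $5,300 + $1,680 + $1,930 = $12,044.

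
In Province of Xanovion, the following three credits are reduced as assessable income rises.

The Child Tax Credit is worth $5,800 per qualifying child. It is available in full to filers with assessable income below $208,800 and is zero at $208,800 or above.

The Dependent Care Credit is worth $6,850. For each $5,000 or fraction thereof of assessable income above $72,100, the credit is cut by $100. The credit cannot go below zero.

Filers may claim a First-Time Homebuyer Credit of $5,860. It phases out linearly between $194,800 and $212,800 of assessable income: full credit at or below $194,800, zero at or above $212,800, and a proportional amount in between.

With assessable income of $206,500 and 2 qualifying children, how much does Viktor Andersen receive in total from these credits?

Child Tax Credit: base = 2 × $5,800 = $11,600. $206,500 is below the $208,800 cutoff, so the full $11,600 applies.
Dependent Care Credit: income exceeds $72,100 by $134,400, which is 27 full-or-partial $5,000 increments; reduction = 27 × $100 = $2,700, leaving $4,150.
First-Time Homebuyer Credit: $206,500 is $11,700 into a $18,000 phase-out range, leaving 6,300/18,000 of the credit: $5,860 × 6,300/18,000 = $2,051.
Total: $11,600 + $4,150 + $2,051 = $17,801.

$17,801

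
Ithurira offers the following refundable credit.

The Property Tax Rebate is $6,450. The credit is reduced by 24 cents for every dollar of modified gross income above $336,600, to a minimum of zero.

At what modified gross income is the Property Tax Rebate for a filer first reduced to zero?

The credit falls by 24% of each dollar above $336,600, so it reaches zero when the excess is $6,450 / 24% = $26,875: income = $336,600 + $26,875 = $363,475.

$363,475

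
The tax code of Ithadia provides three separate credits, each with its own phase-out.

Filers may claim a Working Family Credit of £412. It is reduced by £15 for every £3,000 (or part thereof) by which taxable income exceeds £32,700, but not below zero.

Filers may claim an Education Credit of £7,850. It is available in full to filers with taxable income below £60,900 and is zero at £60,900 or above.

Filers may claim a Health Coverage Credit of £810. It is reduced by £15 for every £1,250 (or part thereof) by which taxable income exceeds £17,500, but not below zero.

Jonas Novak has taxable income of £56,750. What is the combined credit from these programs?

£8,457

Working Family Credit: income exceeds £32,700 by £24,050, which is 9 full-or-partial £3,000 increments; reduction = 9 × £15 = £135, leaving £277.
Education Credit: £56,750 is below the £60,900 cutoff, so the full £7,850 applies.
Health Coverage Credit: income exceeds £17,500 by £39,250, which is 32 full-or-partial £1,250 increments; reduction = 32 × £15 = £480, leaving £330.
Total: £277 + £7,850 + £330 = £8,457.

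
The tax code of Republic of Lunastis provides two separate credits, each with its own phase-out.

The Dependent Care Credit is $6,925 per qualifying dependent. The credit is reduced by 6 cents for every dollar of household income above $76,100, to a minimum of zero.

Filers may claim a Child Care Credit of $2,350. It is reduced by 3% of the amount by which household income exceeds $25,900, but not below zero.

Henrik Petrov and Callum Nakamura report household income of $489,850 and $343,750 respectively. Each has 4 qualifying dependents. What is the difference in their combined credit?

$8,766

Henrik ($489,850): Dependent Care Credit: base = 4 × $6,925 = $27,700. 6% of the $413,750 excess over $76,100 is $24,825; credit = $27,700 − $24,825 = $2,875. Child Care Credit: 3% of the $463,950 excess over $25,900 is $13,918.50 ≥ base, so the credit is $0. total $2,875 + $0 = $2,875
Callum ($343,750): Dependent Care Credit: base = 4 × $6,925 = $27,700. 6% of the $267,650 excess over $76,100 is $16,059; credit = $27,700 − $16,059 = $11,641. Child Care Credit: 3% of the $317,850 excess over $25,900 is $9,535.50 ≥ base, so the credit is $0. total $11,641 + $0 = $11,641
Difference: |$2,875 − $11,641| = $8,766.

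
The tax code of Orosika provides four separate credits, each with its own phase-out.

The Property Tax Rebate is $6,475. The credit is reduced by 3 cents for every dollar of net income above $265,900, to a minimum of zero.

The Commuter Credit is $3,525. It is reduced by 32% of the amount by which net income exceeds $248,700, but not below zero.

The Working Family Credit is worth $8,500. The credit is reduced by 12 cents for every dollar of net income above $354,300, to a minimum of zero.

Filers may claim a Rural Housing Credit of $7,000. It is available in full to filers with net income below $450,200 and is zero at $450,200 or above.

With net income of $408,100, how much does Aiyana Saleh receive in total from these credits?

Property Tax Rebate: 3% of the $142,200 excess over $265,900 is $4,266; credit = $6,475 − $4,266 = $2,209.
Commuter Credit: 32% of the $159,400 excess over $248,700 is $51,008 ≥ base, so the credit is $0.
Working Family Credit: 12% of the $53,800 excess over $354,300 is $6,456; credit = $8,500 − $6,456 = $2,044.
Rural Housing Credit: $408,100 is below the $450,200 cutoff, so the full $7,000 applies.
Total: $2,209 + $0 + $2,044 + $7,000 = $11,253.

$11,253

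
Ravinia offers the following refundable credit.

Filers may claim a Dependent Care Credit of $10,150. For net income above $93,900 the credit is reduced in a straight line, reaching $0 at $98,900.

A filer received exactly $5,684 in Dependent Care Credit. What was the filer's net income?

$5,684 is 5,684/10,150 of the full $10,150, so 4,466/10,150 of the $5,000 range has been used: income = $93,900 + $5,000 × 4,466/10,150 = $96,100.

$96,100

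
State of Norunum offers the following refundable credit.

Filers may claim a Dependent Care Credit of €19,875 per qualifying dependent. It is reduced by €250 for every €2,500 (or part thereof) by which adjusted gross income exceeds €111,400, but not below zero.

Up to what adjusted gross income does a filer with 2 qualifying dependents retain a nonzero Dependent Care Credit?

€506,400

Full credit = 2 × €19,875 = €39,750.
After 158 increments the reduction is 158 × €250 = €39,500, leaving €250; one more increment wipes it out. Increment 158 ends at excess 158 × €2,500 = €395,000, so the highest qualifying income is €111,400 + €395,000 = €506,400.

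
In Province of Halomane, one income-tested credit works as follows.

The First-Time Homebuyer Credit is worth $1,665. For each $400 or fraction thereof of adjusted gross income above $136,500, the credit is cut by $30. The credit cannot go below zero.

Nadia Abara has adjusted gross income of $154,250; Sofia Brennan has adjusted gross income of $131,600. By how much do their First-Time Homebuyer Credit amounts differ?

$1,350

Nadia ($154,250): First-Time Homebuyer Credit: income exceeds $136,500 by $17,750, which is 45 full-or-partial $400 increments; reduction = 45 × $30 = $1,350, leaving $315.
Sofia ($131,600): First-Time Homebuyer Credit: $131,600 is at or below the $136,500 threshold, so the full $1,665 applies.
Difference: |$315 − $1,665| = $1,350.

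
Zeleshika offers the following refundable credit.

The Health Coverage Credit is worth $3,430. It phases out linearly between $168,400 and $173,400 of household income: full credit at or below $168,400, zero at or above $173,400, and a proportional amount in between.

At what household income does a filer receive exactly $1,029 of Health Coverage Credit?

$1,029 is 1,029/3,430 of the full $3,430, so 2,401/3,430 of the $5,000 range has been used: income = $168,400 + $5,000 × 2,401/3,430 = $171,900.

$171,900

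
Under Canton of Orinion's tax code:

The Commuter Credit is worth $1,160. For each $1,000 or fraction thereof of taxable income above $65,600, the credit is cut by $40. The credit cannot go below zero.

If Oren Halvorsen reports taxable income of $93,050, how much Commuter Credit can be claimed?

$40

Commuter Credit: income exceeds $65,600 by $27,450, which is 28 full-or-partial $1,000 increments; reduction = 28 × $40 = $1,120, leaving $40.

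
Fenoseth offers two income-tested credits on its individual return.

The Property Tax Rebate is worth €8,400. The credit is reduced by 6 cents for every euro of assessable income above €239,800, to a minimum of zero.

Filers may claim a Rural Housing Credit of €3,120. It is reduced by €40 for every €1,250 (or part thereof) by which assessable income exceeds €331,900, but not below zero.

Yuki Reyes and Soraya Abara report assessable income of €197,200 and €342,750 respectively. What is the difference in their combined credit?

Yuki (€197,200): Property Tax Rebate: €197,200 is at or below the €239,800 threshold, so the full €8,400 applies. Rural Housing Credit: €197,200 is at or below the €331,900 threshold, so the full €3,120 applies. total €8,400 + €3,120 = €11,520
Soraya (€342,750): Property Tax Rebate: 6% of the €102,950 excess over €239,800 is €6,177; credit = €8,400 − €6,177 = €2,223. Rural Housing Credit: income exceeds €331,900 by €10,850, which is 9 full-or-partial €1,250 increments; reduction = 9 × €40 = €360, leaving €2,760. total €2,223 + €2,760 = €4,983
Difference: |€11,520 − €4,983| = €6,537.

€6,537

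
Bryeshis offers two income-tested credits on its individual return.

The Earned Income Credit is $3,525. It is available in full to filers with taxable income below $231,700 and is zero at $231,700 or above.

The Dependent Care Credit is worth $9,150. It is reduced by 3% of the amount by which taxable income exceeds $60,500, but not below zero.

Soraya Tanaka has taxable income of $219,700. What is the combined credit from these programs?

Earned Income Credit: $219,700 is below the $231,700 cutoff, so the full $3,525 applies.
Dependent Care Credit: 3% of the $159,200 excess over $60,500 is $4,776; credit = $9,150 − $4,776 = $4,374.
Total: $3,525 + $4,374 = $7,899.

$7,899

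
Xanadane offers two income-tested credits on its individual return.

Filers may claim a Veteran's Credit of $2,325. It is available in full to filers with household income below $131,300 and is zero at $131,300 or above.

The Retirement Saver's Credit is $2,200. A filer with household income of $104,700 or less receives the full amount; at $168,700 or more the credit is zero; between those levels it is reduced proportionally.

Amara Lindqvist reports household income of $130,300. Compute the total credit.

$3,645

Veteran's Credit: $130,300 is below the $131,300 cutoff, so the full $2,325 applies.
Retirement Saver's Credit: $130,300 is $25,600 into a $64,000 phase-out range, leaving 38,400/64,000 of the credit: $2,200 × 38,400/64,000 = $1,320.
Total: $2,325 + $1,320 = $3,645.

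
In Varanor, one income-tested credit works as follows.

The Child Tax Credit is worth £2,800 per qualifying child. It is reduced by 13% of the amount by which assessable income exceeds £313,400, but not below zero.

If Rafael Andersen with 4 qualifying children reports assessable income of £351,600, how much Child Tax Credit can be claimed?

Child Tax Credit: base = 4 × £2,800 = £11,200. 13% of the £38,200 excess over £313,400 is £4,966; credit = £11,200 − £4,966 = £6,234.

£6,234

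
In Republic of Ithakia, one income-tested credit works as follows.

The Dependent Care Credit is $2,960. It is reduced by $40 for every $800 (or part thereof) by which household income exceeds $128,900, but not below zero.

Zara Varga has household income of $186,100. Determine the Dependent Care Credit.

$80

Dependent Care Credit: income exceeds $128,900 by $57,200, which is 72 full-or-partial $800 increments; reduction = 72 × $40 = $2,880, leaving $80.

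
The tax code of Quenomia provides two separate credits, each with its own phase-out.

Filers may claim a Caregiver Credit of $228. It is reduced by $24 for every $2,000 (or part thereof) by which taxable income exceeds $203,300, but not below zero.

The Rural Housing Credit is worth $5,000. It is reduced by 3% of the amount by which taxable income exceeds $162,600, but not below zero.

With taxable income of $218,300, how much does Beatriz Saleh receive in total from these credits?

Caregiver Credit: income exceeds $203,300 by $15,000, which is 8 full-or-partial $2,000 increments; reduction = 8 × $24 = $192, leaving $36.
Rural Housing Credit: 3% of the $55,700 excess over $162,600 is $1,671; credit = $5,000 − $1,671 = $3,329.
Total: $36 + $3,329 = $3,365.

$3,365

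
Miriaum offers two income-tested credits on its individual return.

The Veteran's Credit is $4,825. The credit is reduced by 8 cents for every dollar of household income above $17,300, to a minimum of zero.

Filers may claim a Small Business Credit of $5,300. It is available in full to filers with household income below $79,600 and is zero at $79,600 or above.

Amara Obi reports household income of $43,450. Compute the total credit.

Veteran's Credit: 8% of the $26,150 excess over $17,300 is $2,092; credit = $4,825 − $2,092 = $2,733.
Small Business Credit: $43,450 is below the $79,600 cutoff, so the full $5,300 applies.
Total: $2,733 + $5,300 = $8,033.

$8,033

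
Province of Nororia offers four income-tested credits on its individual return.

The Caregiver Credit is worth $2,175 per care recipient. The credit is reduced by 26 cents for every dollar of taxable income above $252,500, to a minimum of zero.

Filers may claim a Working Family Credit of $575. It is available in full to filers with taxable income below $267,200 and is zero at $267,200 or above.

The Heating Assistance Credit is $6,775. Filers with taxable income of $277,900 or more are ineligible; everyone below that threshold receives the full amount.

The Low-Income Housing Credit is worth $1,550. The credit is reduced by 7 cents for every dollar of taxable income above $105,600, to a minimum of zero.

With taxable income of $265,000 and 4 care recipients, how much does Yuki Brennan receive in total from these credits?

$12,800

Caregiver Credit: base = 4 × $2,175 = $8,700. 26% of the $12,500 excess over $252,500 is $3,250; credit = $8,700 − $3,250 = $5,450.
Working Family Credit: $265,000 is below the $267,200 cutoff, so the full $575 applies.
Heating Assistance Credit: $265,000 is below the $277,900 cutoff, so the full $6,775 applies.
Low-Income Housing Credit: 7% of the $159,400 excess over $105,600 is $11,158 ≥ base, so the credit is $0.
Total: $5,450 + $575 + $6,775 + $0 = $12,800.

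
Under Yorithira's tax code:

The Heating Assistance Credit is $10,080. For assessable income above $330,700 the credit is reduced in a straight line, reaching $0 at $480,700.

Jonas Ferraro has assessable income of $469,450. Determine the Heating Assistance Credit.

$756

Heating Assistance Credit: $469,450 is $138,750 into a $150,000 phase-out range, leaving 11,250/150,000 of the credit: $10,080 × 11,250/150,000 = $756.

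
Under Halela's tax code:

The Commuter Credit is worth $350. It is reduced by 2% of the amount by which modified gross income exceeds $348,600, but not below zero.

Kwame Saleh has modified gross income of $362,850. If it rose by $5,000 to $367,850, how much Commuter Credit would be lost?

$65

At $362,850 — 2% of the $14,250 excess over $348,600 is $285; credit = $350 − $285 = $65.
At $367,850 — 2% of the $19,250 excess over $348,600 is $385 ≥ base, so the credit is $0.
Lost: $65 − $0 = $65.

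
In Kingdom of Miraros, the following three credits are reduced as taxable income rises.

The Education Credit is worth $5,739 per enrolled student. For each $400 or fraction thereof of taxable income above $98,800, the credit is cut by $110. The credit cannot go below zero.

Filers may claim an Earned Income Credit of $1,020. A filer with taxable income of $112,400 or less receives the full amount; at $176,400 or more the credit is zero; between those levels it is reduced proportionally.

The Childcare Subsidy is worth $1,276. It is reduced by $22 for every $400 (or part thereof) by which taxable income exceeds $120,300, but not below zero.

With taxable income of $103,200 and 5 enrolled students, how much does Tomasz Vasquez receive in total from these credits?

Education Credit: base = 5 × $5,739 = $28,695. income exceeds $98,800 by $4,400, which is 11 full-or-partial $400 increments; reduction = 11 × $110 = $1,210, leaving $27,485.
Earned Income Credit: $103,200 is at or below the $112,400 threshold, so the full $1,020 applies.
Childcare Subsidy: $103,200 is at or below the $120,300 threshold, so the full $1,276 applies.
Total: $27,485 + $1,020 + $1,276 = $29,781.

$29,781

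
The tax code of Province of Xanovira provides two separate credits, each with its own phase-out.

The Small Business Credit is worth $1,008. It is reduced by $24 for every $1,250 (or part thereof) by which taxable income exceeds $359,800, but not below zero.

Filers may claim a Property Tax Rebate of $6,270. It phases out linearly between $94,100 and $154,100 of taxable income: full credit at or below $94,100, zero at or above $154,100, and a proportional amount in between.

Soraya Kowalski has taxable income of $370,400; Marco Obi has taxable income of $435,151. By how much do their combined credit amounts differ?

Soraya ($370,400): Small Business Credit: income exceeds $359,800 by $10,600, which is 9 full-or-partial $1,250 increments; reduction = 9 × $24 = $216, leaving $792. Property Tax Rebate: $370,400 is at or above $154,100, so the credit is $0. total $792 + $0 = $792
Marco ($435,151): Small Business Credit: income exceeds $359,800 by $75,351 → 61 increments × $24 = $1,464 ≥ base, so the credit is $0. Property Tax Rebate: $435,151 is at or above $154,100, so the credit is $0. total $0 + $0 = $0
Difference: |$792 − $0| = $792.

$792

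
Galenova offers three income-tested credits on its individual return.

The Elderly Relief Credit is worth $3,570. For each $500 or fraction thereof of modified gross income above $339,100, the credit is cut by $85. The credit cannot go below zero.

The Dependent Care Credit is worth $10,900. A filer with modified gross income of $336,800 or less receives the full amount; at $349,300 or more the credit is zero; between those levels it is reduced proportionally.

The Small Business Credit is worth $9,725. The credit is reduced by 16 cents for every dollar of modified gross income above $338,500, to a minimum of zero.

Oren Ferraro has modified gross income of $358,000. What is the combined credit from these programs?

$6,945

Elderly Relief Credit: income exceeds $339,100 by $18,900, which is 38 full-or-partial $500 increments; reduction = 38 × $85 = $3,230, leaving $340.
Dependent Care Credit: $358,000 is at or above $349,300, so the credit is $0.
Small Business Credit: 16% of the $19,500 excess over $338,500 is $3,120; credit = $9,725 − $3,120 = $6,605.
Total: $340 + $0 + $6,605 = $6,945.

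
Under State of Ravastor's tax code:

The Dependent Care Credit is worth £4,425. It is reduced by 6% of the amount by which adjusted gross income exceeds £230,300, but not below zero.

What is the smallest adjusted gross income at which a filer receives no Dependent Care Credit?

The credit falls by 6% of each pound above £230,300, so it reaches zero when the excess is £4,425 / 6% = £73,750: income = £230,300 + £73,750 = £304,050.

£304,050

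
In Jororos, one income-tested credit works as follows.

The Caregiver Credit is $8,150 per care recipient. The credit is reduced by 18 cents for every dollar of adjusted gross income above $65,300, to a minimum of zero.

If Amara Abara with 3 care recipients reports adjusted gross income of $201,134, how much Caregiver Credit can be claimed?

$0

Caregiver Credit: base = 3 × $8,150 = $24,450. 18% of the $135,834 excess over $65,300 is $24,450.12 ≥ base, so the credit is $0.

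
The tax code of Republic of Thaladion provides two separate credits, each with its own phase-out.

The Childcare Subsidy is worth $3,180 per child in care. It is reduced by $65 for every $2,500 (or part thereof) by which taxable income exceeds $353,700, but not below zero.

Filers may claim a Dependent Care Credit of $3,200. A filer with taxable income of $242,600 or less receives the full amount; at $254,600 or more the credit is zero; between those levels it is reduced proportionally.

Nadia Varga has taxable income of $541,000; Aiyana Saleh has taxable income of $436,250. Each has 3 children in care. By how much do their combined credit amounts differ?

$2,665

Nadia ($541,000): Childcare Subsidy: base = 3 × $3,180 = $9,540. income exceeds $353,700 by $187,300, which is 75 full-or-partial $2,500 increments; reduction = 75 × $65 = $4,875, leaving $4,665. Dependent Care Credit: $541,000 is at or above $254,600, so the credit is $0. total $4,665 + $0 = $4,665
Aiyana ($436,250): Childcare Subsidy: base = 3 × $3,180 = $9,540. income exceeds $353,700 by $82,550, which is 34 full-or-partial $2,500 increments; reduction = 34 × $65 = $2,210, leaving $7,330. Dependent Care Credit: $436,250 is at or above $254,600, so the credit is $0. total $7,330 + $0 = $7,330
Difference: |$4,665 − $7,330| = $2,665.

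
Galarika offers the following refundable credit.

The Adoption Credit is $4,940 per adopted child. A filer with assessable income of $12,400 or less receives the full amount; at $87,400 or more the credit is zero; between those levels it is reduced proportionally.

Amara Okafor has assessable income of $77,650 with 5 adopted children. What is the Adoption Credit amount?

$3,211

Adoption Credit: base = 5 × $4,940 = $24,700. $77,650 is $65,250 into a $75,000 phase-out range, leaving 9,750/75,000 of the credit: $24,700 × 9,750/75,000 = $3,211.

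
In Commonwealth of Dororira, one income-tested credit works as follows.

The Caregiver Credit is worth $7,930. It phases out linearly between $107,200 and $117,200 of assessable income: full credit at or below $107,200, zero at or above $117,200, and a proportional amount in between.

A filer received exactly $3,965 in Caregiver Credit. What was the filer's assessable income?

$3,965 is 3,965/7,930 of the full $7,930, so 3,965/7,930 of the $10,000 range has been used: income = $107,200 + $10,000 × 3,965/7,930 = $112,200.

$112,200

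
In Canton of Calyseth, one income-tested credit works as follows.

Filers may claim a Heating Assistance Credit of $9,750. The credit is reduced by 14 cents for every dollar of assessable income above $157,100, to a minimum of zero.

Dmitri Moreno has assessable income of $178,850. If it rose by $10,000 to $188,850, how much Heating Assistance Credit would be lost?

$1,400

At $178,850 — 14% of the $21,750 excess over $157,100 is $3,045; credit = $9,750 − $3,045 = $6,705.
At $188,850 — 14% of the $31,750 excess over $157,100 is $4,445; credit = $9,750 − $4,445 = $5,305.
Lost: $6,705 − $5,305 = $1,400.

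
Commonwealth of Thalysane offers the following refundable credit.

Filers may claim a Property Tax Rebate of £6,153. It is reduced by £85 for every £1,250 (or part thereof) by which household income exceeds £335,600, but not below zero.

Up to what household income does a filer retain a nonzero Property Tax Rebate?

£425,600

After 72 increments the reduction is 72 × £85 = £6,120, leaving £33; one more increment wipes it out. Increment 72 ends at excess 72 × £1,250 = £90,000, so the highest qualifying income is £335,600 + £90,000 = £425,600.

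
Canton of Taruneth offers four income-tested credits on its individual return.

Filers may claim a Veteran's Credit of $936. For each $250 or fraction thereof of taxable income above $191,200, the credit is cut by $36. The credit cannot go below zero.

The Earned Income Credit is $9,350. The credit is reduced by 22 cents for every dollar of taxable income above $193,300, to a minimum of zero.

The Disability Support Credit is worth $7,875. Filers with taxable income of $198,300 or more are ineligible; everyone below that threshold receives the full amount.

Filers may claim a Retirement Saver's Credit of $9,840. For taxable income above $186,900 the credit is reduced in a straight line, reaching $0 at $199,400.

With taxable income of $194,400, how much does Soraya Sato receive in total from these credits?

$21,387

Veteran's Credit: income exceeds $191,200 by $3,200, which is 13 full-or-partial $250 increments; reduction = 13 × $36 = $468, leaving $468.
Earned Income Credit: 22% of the $1,100 excess over $193,300 is $242; credit = $9,350 − $242 = $9,108.
Disability Support Credit: $194,400 is below the $198,300 cutoff, so the full $7,875 applies.
Retirement Saver's Credit: $194,400 is $7,500 into a $12,500 phase-out range, leaving 5,000/12,500 of the credit: $9,840 × 5,000/12,500 = $3,936.
Total: $468 + $9,108 + $7,875 + $3,936 = $21,387.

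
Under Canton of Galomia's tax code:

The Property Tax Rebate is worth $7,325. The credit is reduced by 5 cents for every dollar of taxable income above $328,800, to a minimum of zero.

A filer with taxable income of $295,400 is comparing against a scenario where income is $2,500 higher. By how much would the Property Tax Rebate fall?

$0

At $295,400 — $295,400 is at or below the $328,800 threshold, so the full $7,325 applies.
At $297,900 — $297,900 is at or below the $328,800 threshold, so the full $7,325 applies.
Lost: $7,325 − $7,325 = $0.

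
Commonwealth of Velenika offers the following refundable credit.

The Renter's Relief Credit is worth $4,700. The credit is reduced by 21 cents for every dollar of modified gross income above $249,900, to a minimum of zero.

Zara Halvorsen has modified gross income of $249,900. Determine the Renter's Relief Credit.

Renter's Relief Credit: $249,900 is at or below the $249,900 threshold, so the full $4,700 applies.

$4,700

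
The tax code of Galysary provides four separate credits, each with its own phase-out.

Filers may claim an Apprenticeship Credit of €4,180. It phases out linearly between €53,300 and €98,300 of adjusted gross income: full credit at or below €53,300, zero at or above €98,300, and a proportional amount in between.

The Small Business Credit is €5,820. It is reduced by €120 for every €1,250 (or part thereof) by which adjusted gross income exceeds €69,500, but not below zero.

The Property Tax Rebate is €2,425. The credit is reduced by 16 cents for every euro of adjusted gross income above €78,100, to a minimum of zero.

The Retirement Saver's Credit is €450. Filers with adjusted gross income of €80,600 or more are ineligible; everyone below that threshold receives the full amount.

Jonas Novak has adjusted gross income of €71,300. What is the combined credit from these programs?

Apprenticeship Credit: €71,300 is €18,000 into a €45,000 phase-out range, leaving 27,000/45,000 of the credit: €4,180 × 27,000/45,000 = €2,508.
Small Business Credit: income exceeds €69,500 by €1,800, which is 2 full-or-partial €1,250 increments; reduction = 2 × €120 = €240, leaving €5,580.
Property Tax Rebate: €71,300 is at or below the €78,100 threshold, so the full €2,425 applies.
Retirement Saver's Credit: €71,300 is below the €80,600 cutoff, so the full €450 applies.
Total: €2,508 + €5,580 + €2,425 + €450 = €10,963.

€10,963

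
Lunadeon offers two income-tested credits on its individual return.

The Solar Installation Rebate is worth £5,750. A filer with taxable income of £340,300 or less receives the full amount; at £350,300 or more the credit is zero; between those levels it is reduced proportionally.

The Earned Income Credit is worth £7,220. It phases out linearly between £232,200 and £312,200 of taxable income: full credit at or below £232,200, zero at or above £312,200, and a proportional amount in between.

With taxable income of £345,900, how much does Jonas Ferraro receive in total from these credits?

£2,530

Solar Installation Rebate: £345,900 is £5,600 into a £10,000 phase-out range, leaving 4,400/10,000 of the credit: £5,750 × 4,400/10,000 = £2,530.
Earned Income Credit: £345,900 is at or above £312,200, so the credit is £0.
Total: £2,530 + £0 = £2,530.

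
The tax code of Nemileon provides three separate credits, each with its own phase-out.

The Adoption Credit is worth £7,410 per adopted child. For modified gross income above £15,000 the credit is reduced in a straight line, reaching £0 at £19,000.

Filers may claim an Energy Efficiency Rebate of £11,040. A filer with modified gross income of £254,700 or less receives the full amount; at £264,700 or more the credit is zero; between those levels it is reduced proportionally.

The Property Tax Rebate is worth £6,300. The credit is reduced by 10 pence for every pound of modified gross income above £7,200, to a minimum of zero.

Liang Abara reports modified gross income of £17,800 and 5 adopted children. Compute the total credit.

Adoption Credit: base = 5 × £7,410 = £37,050. £17,800 is £2,800 into a £4,000 phase-out range, leaving 1,200/4,000 of the credit: £37,050 × 1,200/4,000 = £11,115.
Energy Efficiency Rebate: £17,800 is at or below the £254,700 threshold, so the full £11,040 applies.
Property Tax Rebate: 10% of the £10,600 excess over £7,200 is £1,060; credit = £6,300 − £1,060 = £5,240.
Total: £11,115 + £11,040 + £5,240 = £27,395.

£27,395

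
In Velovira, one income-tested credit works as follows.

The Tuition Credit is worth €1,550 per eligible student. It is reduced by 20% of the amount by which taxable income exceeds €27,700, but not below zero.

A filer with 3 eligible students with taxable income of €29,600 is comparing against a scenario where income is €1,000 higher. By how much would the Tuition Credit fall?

At €29,600 — base = 3 × €1,550 = €4,650. 20% of the €1,900 excess over €27,700 is €380; credit = €4,650 − €380 = €4,270.
At €30,600 — base = 3 × €1,550 = €4,650. 20% of the €2,900 excess over €27,700 is €580; credit = €4,650 − €580 = €4,070.
Lost: €4,270 − €4,070 = €200.

€200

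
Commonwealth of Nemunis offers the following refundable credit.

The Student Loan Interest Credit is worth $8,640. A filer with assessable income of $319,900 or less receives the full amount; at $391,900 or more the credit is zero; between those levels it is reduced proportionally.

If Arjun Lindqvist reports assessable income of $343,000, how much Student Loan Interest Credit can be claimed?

$5,868

Student Loan Interest Credit: $343,000 is $23,100 into a $72,000 phase-out range, leaving 48,900/72,000 of the credit: $8,640 × 48,900/72,000 = $5,868.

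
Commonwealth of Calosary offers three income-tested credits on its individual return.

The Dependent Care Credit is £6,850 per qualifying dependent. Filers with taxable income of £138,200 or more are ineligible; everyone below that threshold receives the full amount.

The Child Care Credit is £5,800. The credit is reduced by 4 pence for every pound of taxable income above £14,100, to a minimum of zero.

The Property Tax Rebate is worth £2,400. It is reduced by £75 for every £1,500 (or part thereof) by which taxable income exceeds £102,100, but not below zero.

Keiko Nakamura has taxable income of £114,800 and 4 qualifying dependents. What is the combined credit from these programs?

£30,897

Dependent Care Credit: base = 4 × £6,850 = £27,400. £114,800 is below the £138,200 cutoff, so the full £27,400 applies.
Child Care Credit: 4% of the £100,700 excess over £14,100 is £4,028; credit = £5,800 − £4,028 = £1,772.
Property Tax Rebate: income exceeds £102,100 by £12,700, which is 9 full-or-partial £1,500 increments; reduction = 9 × £75 = £675, leaving £1,725.
Total: £27,400 + £1,772 + £1,725 = £30,897.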